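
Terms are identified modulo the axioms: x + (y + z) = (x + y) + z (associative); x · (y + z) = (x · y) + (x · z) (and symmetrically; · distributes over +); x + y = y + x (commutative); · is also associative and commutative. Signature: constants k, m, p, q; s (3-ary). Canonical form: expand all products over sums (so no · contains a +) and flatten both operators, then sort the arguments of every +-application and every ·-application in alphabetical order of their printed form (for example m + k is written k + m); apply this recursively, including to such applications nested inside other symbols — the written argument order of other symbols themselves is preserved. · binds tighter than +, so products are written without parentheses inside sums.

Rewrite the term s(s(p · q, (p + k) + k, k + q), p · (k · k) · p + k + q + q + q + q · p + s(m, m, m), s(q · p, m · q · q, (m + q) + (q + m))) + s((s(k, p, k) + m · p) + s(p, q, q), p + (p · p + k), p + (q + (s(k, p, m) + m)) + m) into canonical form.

Un-nest:  s(s(p · q, k + k + p, k + q), k + k · k · p · p + p · q + q + q + q + s(m, m, m), s(p · q, m · q · q, m + m + q + q)) + s(m · p + s(k, p, k) + s(p, q, q), k + p + p · p, m + m + p + q + s(k, p, m))
Sort:  s(m · p + s(k, p, k) + s(p, q, q), k + p + p · p, m + m + p + q + s(k, p, m)) + s(s(p · q, k + k + p, k + q), k + k · k · p · p + p · q + q + q + q + s(m, m, m), s(p · q, m · q · q, m + m + q + q))

Answer: s(m · p + s(k, p, k) + s(p, q, q), k + p + p · p, m + m + p + q + s(k, p, m)) + s(s(p · q, k + k + p, k + q), k + k · k · p · p + p · q + q + q + q + s(m, m, m), s(p · q, m · q · q, m + m + q + q))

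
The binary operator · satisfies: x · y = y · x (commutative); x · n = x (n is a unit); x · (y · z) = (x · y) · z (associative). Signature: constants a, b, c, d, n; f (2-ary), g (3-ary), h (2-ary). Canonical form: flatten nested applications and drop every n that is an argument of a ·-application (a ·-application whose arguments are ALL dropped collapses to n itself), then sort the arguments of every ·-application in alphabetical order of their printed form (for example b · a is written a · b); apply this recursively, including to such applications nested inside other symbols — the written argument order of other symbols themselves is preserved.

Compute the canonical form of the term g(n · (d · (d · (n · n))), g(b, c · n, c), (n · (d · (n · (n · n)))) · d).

Answer: g(d · d, g(b, c, c), d · d)

Derivation:
Focus inside:  (n · (d · (n · (n · n)))) · d
Flatten:  n · d · n · n · n · d
Unit:  drop n (×4)
Order the arguments:  d · d
Rebuild:  g(d · d, g(b, c, c), d · d)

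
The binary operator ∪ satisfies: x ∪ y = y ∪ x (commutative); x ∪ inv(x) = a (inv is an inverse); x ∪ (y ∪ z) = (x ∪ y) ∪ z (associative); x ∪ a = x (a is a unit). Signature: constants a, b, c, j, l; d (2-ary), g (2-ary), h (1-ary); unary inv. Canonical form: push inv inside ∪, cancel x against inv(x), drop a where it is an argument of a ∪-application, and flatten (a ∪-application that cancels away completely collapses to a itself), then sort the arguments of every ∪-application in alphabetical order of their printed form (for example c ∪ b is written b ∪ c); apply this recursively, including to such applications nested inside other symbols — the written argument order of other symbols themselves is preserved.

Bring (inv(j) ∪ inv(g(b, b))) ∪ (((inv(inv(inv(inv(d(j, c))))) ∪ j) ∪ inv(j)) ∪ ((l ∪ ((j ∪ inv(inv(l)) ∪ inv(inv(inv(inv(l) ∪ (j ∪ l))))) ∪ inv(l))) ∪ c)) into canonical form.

Answer: c ∪ d(j, c) ∪ inv(g(b, b)) ∪ inv(j) ∪ l

Derivation:
Push inv inside:  distribute inv over ∪ and collapse double inv
Collect:  inv(j) ∪ inv(g(b, b)) ∪ d(j, c) ∪ l ∪ c
Sort:  c ∪ d(j, c) ∪ inv(g(b, b)) ∪ inv(j) ∪ l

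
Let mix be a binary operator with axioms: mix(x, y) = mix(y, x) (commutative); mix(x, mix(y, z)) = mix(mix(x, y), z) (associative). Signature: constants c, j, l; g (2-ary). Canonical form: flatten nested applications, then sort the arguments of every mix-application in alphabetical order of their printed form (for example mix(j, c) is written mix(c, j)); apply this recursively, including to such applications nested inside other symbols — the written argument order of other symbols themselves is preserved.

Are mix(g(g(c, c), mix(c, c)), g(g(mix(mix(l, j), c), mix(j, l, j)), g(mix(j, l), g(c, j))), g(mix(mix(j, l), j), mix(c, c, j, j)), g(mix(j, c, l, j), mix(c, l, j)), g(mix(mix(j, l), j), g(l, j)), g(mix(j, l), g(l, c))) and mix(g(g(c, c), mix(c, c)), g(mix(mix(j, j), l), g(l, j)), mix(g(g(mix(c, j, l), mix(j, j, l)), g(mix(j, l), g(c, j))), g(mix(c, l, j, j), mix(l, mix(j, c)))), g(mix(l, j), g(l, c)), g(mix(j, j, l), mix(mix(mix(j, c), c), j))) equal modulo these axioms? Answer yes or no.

Answer: yes — both canonical forms are mix(g(g(c, c), mix(c, c)), g(g(mix(c, j, l), mix(j, j, l)), g(mix(j, l), g(c, j))), g(mix(c, j, j, l), mix(c, j, l)), g(mix(j, j, l), g(l, j)), g(mix(j, j, l), mix(c, c, j, j)), g(mix(j, l), g(l, c)))

Derivation:
Left:  mix(g(g(c, c), mix(c, c)), g(g(mix(mix(l, j), c), mix(j, l, j)), g(mix(j, l), g(c, j))), g(mix(mix(j, l), j), mix(c, c, j, j)), g(mix(j, c, l, j), mix(c, l, j)), g(mix(mix(j, l), j), g(l, j)), g(mix(j, l), g(l, c)))
  Simplify inside:  g(g(mix(mix(l, j), c), mix(j, l, j)), g(mix(j, l), g(c, j)))  →  g(g(mix(c, j, l), mix(j, j, l)), g(mix(j, l), g(c, j)))
  Inside:  g(mix(mix(j, l), j), mix(c, c, j, j))  →  g(mix(j, j, l), mix(c, c, j, j))
  Canonicalize subterm:  g(mix(j, c, l, j), mix(c, l, j))  →  g(mix(c, j, j, l), mix(c, j, l))
  Sort arguments:  mix(g(g(c, c), mix(c, c)), g(g(mix(c, j, l), mix(j, j, l)), g(mix(j, l), g(c, j))), g(mix(c, j, j, l), mix(c, j, l)), g(mix(j, j, l), g(l, j)), g(mix(j, j, l), mix(c, c, j, j)), g(mix(j, l), g(l, c)))
Right:  mix(g(g(c, c), mix(c, c)), g(mix(mix(j, j), l), g(l, j)), mix(g(g(mix(c, j, l), mix(j, j, l)), g(mix(j, l), g(c, j))), g(mix(c, l, j, j), mix(l, mix(j, c)))), g(mix(l, j), g(l, c)), g(mix(j, j, l), mix(mix(mix(j, c), c), j)))
  Flatten:  mix(g(g(c, c), mix(c, c)), g(mix(mix(j, j), l), g(l, j)), g(g(mix(c, j, l), mix(j, j, l)), g(mix(j, l), g(c, j))), g(mix(c, l, j, j), mix(l, mix(j, c))), g(mix(l, j), g(l, c)), g(mix(j, j, l), mix(mix(mix(j, c), c), j)))
  Canonicalize subterm:  g(mix(mix(j, j), l), g(l, j))  →  g(mix(j, j, l), g(l, j))
  Inside:  g(mix(c, l, j, j), mix(l, mix(j, c)))  →  g(mix(c, j, j, l), mix(c, j, l))
  Inside:  g(mix(l, j), g(l, c))  →  g(mix(j, l), g(l, c))
  Sort arguments:  mix(g(g(c, c), mix(c, c)), g(g(mix(c, j, l), mix(j, j, l)), g(mix(j, l), g(c, j))), g(mix(c, j, j, l), mix(c, j, l)), g(mix(j, j, l), g(l, j)), g(mix(j, j, l), mix(c, c, j, j)), g(mix(j, l), g(l, c)))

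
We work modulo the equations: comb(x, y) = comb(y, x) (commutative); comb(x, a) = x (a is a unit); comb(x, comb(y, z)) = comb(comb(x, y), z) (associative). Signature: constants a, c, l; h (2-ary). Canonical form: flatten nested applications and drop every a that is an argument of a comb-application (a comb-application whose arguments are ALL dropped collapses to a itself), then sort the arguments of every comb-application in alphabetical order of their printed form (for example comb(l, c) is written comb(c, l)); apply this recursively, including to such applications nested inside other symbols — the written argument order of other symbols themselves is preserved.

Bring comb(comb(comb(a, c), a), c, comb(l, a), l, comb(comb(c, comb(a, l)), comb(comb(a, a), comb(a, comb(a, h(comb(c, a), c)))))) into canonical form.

Answer: comb(c, c, c, h(c, c), l, l, l)

Derivation:
Flatten:  comb(a, c, a, c, l, a, l, c, a, l, a, a, a, a, h(comb(c, a), c))
Inside:  h(comb(c, a), c)  →  h(c, c)
Unit:  drop a (×8)
Sort:  comb(c, c, c, h(c, c), l, l, l)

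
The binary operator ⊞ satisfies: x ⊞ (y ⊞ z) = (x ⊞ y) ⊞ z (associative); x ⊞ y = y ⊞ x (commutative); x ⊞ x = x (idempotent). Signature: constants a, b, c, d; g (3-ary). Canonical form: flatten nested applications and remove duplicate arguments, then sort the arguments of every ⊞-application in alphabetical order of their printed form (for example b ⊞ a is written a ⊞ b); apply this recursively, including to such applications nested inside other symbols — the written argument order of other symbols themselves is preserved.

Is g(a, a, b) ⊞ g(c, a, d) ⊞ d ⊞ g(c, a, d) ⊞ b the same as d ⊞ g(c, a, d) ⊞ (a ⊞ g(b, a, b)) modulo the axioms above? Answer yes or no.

Left:  g(a, a, b) ⊞ g(c, a, d) ⊞ d ⊞ g(c, a, d) ⊞ b
  Deduplicate:  drop duplicate g(c, a, d)
  Order the arguments:  b ⊞ d ⊞ g(a, a, b) ⊞ g(c, a, d)
Right:  d ⊞ g(c, a, d) ⊞ (a ⊞ g(b, a, b))
  Flatten:  d ⊞ g(c, a, d) ⊞ a ⊞ g(b, a, b)
  Sort:  a ⊞ d ⊞ g(b, a, b) ⊞ g(c, a, d)

Answer: no — b ⊞ d ⊞ g(a, a, b) ⊞ g(c, a, d) vs a ⊞ d ⊞ g(b, a, b) ⊞ g(c, a, d)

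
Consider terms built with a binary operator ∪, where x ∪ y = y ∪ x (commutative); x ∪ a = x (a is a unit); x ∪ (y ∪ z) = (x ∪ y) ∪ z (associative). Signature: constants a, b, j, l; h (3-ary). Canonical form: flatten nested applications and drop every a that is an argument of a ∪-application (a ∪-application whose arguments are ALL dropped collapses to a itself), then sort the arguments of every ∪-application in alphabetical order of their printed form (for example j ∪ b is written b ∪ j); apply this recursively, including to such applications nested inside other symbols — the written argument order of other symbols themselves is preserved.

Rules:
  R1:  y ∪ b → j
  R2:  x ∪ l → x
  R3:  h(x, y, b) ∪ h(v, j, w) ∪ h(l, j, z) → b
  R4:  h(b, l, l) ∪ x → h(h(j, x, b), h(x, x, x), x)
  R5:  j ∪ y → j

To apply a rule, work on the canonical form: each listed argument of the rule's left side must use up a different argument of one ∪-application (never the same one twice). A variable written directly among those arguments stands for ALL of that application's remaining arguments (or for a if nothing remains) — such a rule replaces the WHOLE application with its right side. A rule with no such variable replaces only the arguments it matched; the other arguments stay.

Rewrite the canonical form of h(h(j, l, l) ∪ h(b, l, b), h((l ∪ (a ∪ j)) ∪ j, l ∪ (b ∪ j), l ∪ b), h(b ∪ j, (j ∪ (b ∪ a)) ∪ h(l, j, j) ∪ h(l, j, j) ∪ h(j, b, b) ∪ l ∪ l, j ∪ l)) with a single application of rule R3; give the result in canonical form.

Answer: h(h(b, l, b) ∪ h(j, l, l), h(j ∪ j ∪ l, b ∪ j ∪ l, b ∪ l), h(b ∪ j, b ∪ b ∪ j ∪ l ∪ l, j ∪ l))

Derivation:
Canonical form:  h(h(b, l, b) ∪ h(j, l, l), h(j ∪ j ∪ l, b ∪ j ∪ l, b ∪ l), h(b ∪ j, b ∪ h(j, b, b) ∪ h(l, j, j) ∪ h(l, j, j) ∪ j ∪ l ∪ l, j ∪ l))
Apply R3:  consuming h(j, b, b), h(l, j, j), h(l, j, j);  v := l, w := j, x := j, y := b, z := j
Giving:  h(h(b, l, b) ∪ h(j, l, l), h(j ∪ j ∪ l, b ∪ j ∪ l, b ∪ l), h(b ∪ j, b ∪ b ∪ j ∪ l ∪ l, j ∪ l))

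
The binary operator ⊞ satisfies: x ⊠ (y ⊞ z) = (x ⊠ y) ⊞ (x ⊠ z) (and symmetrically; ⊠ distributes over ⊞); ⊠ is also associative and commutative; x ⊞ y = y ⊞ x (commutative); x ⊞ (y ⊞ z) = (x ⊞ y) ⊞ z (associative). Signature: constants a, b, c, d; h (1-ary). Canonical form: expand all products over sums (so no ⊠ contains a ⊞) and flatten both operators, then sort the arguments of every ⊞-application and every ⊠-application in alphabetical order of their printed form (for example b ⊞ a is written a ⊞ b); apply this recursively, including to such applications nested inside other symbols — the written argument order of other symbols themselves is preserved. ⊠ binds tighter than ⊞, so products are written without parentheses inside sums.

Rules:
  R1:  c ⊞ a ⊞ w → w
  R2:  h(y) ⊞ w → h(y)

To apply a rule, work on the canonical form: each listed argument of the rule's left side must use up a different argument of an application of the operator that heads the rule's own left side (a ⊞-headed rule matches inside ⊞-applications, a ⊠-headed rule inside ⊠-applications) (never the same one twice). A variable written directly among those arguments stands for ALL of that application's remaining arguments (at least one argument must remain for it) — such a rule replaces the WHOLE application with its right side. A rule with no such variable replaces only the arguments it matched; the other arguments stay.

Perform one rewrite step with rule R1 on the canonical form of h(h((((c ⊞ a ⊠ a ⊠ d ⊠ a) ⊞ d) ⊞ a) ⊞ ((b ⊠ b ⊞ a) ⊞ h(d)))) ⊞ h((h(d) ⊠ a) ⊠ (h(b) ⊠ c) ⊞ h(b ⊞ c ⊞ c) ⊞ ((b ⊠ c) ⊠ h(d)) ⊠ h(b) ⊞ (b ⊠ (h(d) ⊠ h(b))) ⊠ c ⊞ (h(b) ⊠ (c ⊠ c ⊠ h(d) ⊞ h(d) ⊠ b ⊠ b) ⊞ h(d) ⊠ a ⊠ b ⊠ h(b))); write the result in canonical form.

Answer: h(a ⊠ b ⊠ h(b) ⊠ h(d) ⊞ a ⊠ c ⊠ h(b) ⊠ h(d) ⊞ b ⊠ b ⊠ h(b) ⊠ h(d) ⊞ b ⊠ c ⊠ h(b) ⊠ h(d) ⊞ b ⊠ c ⊠ h(b) ⊠ h(d) ⊞ c ⊠ c ⊠ h(b) ⊠ h(d) ⊞ h(b ⊞ c ⊞ c)) ⊞ h(h(a ⊞ a ⊠ a ⊠ a ⊠ d ⊞ b ⊠ b ⊞ d ⊞ h(d)))

Derivation:
Canonical form:  h(a ⊠ b ⊠ h(b) ⊠ h(d) ⊞ a ⊠ c ⊠ h(b) ⊠ h(d) ⊞ b ⊠ b ⊠ h(b) ⊠ h(d) ⊞ b ⊠ c ⊠ h(b) ⊠ h(d) ⊞ b ⊠ c ⊠ h(b) ⊠ h(d) ⊞ c ⊠ c ⊠ h(b) ⊠ h(d) ⊞ h(b ⊞ c ⊞ c)) ⊞ h(h(a ⊞ a ⊞ a ⊠ a ⊠ a ⊠ d ⊞ b ⊠ b ⊞ c ⊞ d ⊞ h(d)))
R1 matches:  uses a, c;  w := a ⊞ a ⊠ a ⊠ a ⊠ d ⊞ b ⊠ b ⊞ d ⊞ h(d)
The extension variable absorbs all remaining arguments, so the whole application is rewritten.
Giving:  h(a ⊠ b ⊠ h(b) ⊠ h(d) ⊞ a ⊠ c ⊠ h(b) ⊠ h(d) ⊞ b ⊠ b ⊠ h(b) ⊠ h(d) ⊞ b ⊠ c ⊠ h(b) ⊠ h(d) ⊞ b ⊠ c ⊠ h(b) ⊠ h(d) ⊞ c ⊠ c ⊠ h(b) ⊠ h(d) ⊞ h(b ⊞ c ⊞ c)) ⊞ h(h(a ⊞ a ⊠ a ⊠ a ⊠ d ⊞ b ⊠ b ⊞ d ⊞ h(d)))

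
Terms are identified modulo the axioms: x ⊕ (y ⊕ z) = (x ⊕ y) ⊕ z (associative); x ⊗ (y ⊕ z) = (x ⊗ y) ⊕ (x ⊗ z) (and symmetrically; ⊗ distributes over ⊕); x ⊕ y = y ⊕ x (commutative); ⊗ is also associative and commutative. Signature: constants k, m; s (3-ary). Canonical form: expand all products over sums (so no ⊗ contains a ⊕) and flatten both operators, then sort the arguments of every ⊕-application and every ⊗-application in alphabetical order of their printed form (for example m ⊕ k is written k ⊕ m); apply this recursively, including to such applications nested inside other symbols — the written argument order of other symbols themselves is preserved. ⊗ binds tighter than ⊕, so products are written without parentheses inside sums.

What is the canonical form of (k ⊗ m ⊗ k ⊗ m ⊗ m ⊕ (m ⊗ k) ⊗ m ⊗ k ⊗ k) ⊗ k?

Distribute:  k ⊗ k ⊗ k ⊗ m ⊗ m ⊗ m ⊕ k ⊗ k ⊗ k ⊗ k ⊗ m ⊗ m
Order the arguments:  k ⊗ k ⊗ k ⊗ k ⊗ m ⊗ m ⊕ k ⊗ k ⊗ k ⊗ m ⊗ m ⊗ m

Answer: k ⊗ k ⊗ k ⊗ k ⊗ m ⊗ m ⊕ k ⊗ k ⊗ k ⊗ m ⊗ m ⊗ m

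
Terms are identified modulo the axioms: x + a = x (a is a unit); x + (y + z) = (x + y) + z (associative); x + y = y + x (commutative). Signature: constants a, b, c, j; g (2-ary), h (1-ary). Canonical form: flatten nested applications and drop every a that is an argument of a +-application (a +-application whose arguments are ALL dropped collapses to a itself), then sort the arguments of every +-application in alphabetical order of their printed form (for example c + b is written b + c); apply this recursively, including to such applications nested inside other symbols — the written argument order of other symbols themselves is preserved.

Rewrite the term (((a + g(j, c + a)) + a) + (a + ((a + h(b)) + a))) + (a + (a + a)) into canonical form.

Un-nest:  a + g(j, c + a) + a + a + a + h(b) + a + a + a + a
Inside:  g(j, c + a)  →  g(j, c)
Drop the unit:  drop a (×8)
Sort:  g(j, c) + h(b)

Answer: g(j, c) + h(b)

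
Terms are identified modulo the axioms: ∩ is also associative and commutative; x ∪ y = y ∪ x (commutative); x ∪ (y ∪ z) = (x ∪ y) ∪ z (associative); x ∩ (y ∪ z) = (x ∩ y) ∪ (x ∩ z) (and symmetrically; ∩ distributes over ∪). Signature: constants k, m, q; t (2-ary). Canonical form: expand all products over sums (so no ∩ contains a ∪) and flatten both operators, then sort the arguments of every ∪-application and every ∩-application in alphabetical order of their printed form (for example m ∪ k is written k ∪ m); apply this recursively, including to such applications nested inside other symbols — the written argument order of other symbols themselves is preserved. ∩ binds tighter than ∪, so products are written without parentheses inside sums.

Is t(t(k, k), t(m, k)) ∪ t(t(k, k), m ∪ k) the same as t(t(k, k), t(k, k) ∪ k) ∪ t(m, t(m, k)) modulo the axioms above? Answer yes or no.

Left:  t(t(k, k), t(m, k)) ∪ t(t(k, k), m ∪ k)
  Un-nest:  t(t(k, k), t(m, k)) ∪ t(t(k, k), k ∪ m)
  Sort:  t(t(k, k), k ∪ m) ∪ t(t(k, k), t(m, k))
Right:  t(t(k, k), t(k, k) ∪ k) ∪ t(m, t(m, k))
  Un-nest:  t(t(k, k), k ∪ t(k, k)) ∪ t(m, t(m, k))
  Sort arguments:  t(m, t(m, k)) ∪ t(t(k, k), k ∪ t(k, k))

Answer: no — t(t(k, k), k ∪ m) ∪ t(t(k, k), t(m, k)) vs t(m, t(m, k)) ∪ t(t(k, k), k ∪ t(k, k))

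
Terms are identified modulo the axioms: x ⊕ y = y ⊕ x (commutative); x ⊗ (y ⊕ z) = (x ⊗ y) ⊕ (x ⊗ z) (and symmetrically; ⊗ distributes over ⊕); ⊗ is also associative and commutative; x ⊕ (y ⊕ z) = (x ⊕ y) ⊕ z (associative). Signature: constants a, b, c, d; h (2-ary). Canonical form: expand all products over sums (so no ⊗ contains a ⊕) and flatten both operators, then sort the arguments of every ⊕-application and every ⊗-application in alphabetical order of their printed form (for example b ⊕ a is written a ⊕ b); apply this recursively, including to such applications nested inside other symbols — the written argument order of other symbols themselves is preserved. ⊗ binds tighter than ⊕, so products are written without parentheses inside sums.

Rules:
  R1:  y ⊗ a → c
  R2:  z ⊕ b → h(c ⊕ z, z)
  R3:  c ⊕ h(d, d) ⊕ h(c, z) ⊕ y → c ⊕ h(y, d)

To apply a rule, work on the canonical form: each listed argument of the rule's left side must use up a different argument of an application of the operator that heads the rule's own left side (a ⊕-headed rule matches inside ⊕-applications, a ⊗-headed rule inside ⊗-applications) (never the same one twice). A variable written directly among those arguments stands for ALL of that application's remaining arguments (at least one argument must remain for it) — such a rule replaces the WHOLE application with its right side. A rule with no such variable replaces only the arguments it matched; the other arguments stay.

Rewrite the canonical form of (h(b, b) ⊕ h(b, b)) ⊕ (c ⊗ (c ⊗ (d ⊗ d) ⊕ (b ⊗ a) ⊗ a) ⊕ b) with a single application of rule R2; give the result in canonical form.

Answer: h(a ⊗ a ⊗ b ⊗ c ⊕ c ⊕ c ⊗ c ⊗ d ⊗ d ⊕ h(b, b) ⊕ h(b, b), a ⊗ a ⊗ b ⊗ c ⊕ c ⊗ c ⊗ d ⊗ d ⊕ h(b, b) ⊕ h(b, b))

Derivation:
Canonical form:  a ⊗ a ⊗ b ⊗ c ⊕ b ⊕ c ⊗ c ⊗ d ⊗ d ⊕ h(b, b) ⊕ h(b, b)
R2 matches:  uses b;  z := a ⊗ a ⊗ b ⊗ c ⊕ c ⊗ c ⊗ d ⊗ d ⊕ h(b, b) ⊕ h(b, b)
The extension variable absorbs all remaining arguments, so the whole application is rewritten.
Result:  h(a ⊗ a ⊗ b ⊗ c ⊕ c ⊕ c ⊗ c ⊗ d ⊗ d ⊕ h(b, b) ⊕ h(b, b), a ⊗ a ⊗ b ⊗ c ⊕ c ⊗ c ⊗ d ⊗ d ⊕ h(b, b) ⊕ h(b, b))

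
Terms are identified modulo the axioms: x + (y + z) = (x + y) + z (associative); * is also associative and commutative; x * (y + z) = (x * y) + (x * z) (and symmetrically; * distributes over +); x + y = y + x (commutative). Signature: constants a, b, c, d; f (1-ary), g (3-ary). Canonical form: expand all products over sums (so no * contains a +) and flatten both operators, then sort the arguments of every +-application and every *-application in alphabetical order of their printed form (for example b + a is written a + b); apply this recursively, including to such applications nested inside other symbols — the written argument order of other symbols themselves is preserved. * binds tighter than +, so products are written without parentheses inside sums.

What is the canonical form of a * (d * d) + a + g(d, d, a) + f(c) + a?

Merge nested applications:  a * d * d + a + g(d, d, a) + f(c) + a
Sort:  a + a + a * d * d + f(c) + g(d, d, a)

Answer: a + a + a * d * d + f(c) + g(d, d, a)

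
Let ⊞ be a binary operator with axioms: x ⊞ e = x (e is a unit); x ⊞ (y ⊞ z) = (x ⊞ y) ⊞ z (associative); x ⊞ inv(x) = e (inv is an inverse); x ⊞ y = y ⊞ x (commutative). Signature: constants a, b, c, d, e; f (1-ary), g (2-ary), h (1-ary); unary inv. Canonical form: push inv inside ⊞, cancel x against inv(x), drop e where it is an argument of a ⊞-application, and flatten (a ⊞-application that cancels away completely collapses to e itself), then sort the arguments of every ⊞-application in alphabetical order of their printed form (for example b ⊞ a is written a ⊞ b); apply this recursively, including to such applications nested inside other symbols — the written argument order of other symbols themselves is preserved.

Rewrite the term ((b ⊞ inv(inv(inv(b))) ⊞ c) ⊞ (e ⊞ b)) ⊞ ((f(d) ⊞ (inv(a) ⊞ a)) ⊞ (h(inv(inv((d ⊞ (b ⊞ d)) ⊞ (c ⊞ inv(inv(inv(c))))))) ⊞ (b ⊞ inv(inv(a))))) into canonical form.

Push inv inside:  distribute inv over ⊞ and collapse double inv
Collect:  b ⊞ b ⊞ c ⊞ f(d) ⊞ a ⊞ h(b ⊞ d ⊞ d)
Sort:  a ⊞ b ⊞ b ⊞ c ⊞ f(d) ⊞ h(b ⊞ d ⊞ d)

Answer: a ⊞ b ⊞ b ⊞ c ⊞ f(d) ⊞ h(b ⊞ d ⊞ d)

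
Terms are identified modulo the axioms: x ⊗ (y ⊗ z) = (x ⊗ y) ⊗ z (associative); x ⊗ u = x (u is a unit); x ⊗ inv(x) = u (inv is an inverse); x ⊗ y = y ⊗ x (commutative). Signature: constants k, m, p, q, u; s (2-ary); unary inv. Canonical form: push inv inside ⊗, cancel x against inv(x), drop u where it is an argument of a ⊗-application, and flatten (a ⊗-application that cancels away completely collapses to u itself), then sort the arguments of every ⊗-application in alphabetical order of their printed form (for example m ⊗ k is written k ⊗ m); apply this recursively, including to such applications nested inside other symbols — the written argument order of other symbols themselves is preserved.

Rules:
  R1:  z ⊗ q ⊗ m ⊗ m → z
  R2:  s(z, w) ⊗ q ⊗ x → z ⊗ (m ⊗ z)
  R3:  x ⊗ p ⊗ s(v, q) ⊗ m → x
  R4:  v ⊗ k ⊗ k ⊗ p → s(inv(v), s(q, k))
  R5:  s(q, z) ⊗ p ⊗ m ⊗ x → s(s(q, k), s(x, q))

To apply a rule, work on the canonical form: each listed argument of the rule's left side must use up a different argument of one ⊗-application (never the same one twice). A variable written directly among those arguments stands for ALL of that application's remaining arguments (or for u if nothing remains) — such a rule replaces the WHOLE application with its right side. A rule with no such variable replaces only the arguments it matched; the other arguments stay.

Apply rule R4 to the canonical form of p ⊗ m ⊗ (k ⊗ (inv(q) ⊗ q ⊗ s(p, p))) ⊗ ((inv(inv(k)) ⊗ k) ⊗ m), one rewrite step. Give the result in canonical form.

Canonical form:  k ⊗ k ⊗ k ⊗ m ⊗ m ⊗ p ⊗ s(p, p)
Apply R4:  consuming k, k, p;  v := k ⊗ m ⊗ m ⊗ s(p, p)
Every leftover argument binds to the variable; the entire application is replaced.
Result:  s(inv(k) ⊗ inv(m) ⊗ inv(m) ⊗ inv(s(p, p)), s(q, k))

Answer: s(inv(k) ⊗ inv(m) ⊗ inv(m) ⊗ inv(s(p, p)), s(q, k))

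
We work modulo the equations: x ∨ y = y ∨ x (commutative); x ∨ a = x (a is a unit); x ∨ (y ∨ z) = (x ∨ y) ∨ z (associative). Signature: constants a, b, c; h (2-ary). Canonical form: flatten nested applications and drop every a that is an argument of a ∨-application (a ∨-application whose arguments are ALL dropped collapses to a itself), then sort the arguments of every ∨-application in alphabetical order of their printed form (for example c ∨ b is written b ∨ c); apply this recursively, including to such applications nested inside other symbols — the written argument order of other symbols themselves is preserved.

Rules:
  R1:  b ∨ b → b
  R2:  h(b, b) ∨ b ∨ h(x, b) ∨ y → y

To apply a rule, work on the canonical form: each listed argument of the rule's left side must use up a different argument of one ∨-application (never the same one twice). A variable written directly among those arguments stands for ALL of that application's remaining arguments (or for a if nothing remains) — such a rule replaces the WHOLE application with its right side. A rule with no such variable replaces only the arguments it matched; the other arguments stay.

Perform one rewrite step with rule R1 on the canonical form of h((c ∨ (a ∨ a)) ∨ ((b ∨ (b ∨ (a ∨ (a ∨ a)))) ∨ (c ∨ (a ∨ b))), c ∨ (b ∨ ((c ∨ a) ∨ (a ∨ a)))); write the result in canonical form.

Canonical form:  h(b ∨ b ∨ b ∨ c ∨ c, b ∨ c ∨ c)
Match R1:  consume b, b
Giving:  h(b ∨ b ∨ c ∨ c, b ∨ c ∨ c)

Answer: h(b ∨ b ∨ c ∨ c, b ∨ c ∨ c)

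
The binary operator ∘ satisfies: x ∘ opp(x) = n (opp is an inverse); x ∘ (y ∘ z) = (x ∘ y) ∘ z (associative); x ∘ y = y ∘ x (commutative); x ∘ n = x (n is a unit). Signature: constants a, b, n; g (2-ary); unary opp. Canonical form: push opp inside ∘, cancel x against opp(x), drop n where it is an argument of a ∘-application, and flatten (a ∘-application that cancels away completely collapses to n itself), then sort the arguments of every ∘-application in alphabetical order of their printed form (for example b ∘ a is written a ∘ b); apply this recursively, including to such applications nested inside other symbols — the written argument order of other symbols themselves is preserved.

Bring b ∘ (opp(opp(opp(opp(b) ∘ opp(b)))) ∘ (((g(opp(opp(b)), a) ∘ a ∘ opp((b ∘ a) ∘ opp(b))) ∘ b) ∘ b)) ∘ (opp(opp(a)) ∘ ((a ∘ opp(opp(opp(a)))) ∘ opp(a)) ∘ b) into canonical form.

Answer: b ∘ b ∘ b ∘ b ∘ b ∘ b ∘ g(b, a)

Derivation:
Push opp inside:  distribute opp over ∘ and collapse double opp
Inverses cancel:  a cancels
Combine occurrences:  b ∘ b ∘ b ∘ b ∘ b ∘ b ∘ g(b, a)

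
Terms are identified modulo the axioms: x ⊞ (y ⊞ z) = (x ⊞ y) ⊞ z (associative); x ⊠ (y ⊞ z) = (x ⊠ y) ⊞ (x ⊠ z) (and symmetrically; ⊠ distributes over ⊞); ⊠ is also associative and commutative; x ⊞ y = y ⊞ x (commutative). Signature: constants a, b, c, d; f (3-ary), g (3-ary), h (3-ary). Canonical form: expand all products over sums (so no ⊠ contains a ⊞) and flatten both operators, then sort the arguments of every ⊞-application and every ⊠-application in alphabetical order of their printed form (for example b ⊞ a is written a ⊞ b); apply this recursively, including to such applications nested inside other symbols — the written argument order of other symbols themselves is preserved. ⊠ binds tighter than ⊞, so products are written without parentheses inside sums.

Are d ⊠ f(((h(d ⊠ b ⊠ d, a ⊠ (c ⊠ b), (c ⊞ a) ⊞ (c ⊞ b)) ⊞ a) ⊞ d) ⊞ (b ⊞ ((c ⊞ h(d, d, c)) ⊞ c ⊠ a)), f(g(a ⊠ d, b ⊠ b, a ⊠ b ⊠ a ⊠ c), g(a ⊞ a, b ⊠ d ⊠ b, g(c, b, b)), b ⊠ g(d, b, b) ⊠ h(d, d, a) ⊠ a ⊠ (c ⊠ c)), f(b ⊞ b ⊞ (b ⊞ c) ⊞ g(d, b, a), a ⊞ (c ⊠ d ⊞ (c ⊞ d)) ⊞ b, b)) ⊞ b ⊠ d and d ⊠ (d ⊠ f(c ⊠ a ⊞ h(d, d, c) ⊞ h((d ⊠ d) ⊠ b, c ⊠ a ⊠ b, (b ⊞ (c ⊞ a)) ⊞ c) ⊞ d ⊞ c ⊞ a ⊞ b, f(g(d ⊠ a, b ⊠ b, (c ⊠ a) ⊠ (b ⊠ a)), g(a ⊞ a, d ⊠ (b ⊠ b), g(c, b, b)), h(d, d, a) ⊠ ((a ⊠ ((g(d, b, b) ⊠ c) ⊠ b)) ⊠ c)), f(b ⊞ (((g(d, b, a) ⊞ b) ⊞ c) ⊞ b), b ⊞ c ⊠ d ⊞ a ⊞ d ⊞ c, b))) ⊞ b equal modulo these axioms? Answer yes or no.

Left:  d ⊠ f(((h(d ⊠ b ⊠ d, a ⊠ (c ⊠ b), (c ⊞ a) ⊞ (c ⊞ b)) ⊞ a) ⊞ d) ⊞ (b ⊞ ((c ⊞ h(d, d, c)) ⊞ c ⊠ a)), f(g(a ⊠ d, b ⊠ b, a ⊠ b ⊠ a ⊠ c), g(a ⊞ a, b ⊠ d ⊠ b, g(c, b, b)), b ⊠ g(d, b, b) ⊠ h(d, d, a) ⊠ a ⊠ (c ⊠ c)), f(b ⊞ b ⊞ (b ⊞ c) ⊞ g(d, b, a), a ⊞ (c ⊠ d ⊞ (c ⊞ d)) ⊞ b, b)) ⊞ b ⊠ d
  Un-nest:  d ⊠ f(a ⊞ a ⊠ c ⊞ b ⊞ c ⊞ d ⊞ h(b ⊠ d ⊠ d, a ⊠ b ⊠ c, a ⊞ b ⊞ c ⊞ c) ⊞ h(d, d, c), f(g(a ⊠ d, b ⊠ b, a ⊠ a ⊠ b ⊠ c), g(a ⊞ a, b ⊠ b ⊠ d, g(c, b, b)), a ⊠ b ⊠ c ⊠ c ⊠ g(d, b, b) ⊠ h(d, d, a)), f(b ⊞ b ⊞ b ⊞ c ⊞ g(d, b, a), a ⊞ b ⊞ c ⊞ c ⊠ d ⊞ d, b)) ⊞ b ⊠ d
  Sort:  b ⊠ d ⊞ d ⊠ f(a ⊞ a ⊠ c ⊞ b ⊞ c ⊞ d ⊞ h(b ⊠ d ⊠ d, a ⊠ b ⊠ c, a ⊞ b ⊞ c ⊞ c) ⊞ h(d, d, c), f(g(a ⊠ d, b ⊠ b, a ⊠ a ⊠ b ⊠ c), g(a ⊞ a, b ⊠ b ⊠ d, g(c, b, b)), a ⊠ b ⊠ c ⊠ c ⊠ g(d, b, b) ⊠ h(d, d, a)), f(b ⊞ b ⊞ b ⊞ c ⊞ g(d, b, a), a ⊞ b ⊞ c ⊞ c ⊠ d ⊞ d, b))
Right:  d ⊠ (d ⊠ f(c ⊠ a ⊞ h(d, d, c) ⊞ h((d ⊠ d) ⊠ b, c ⊠ a ⊠ b, (b ⊞ (c ⊞ a)) ⊞ c) ⊞ d ⊞ c ⊞ a ⊞ b, f(g(d ⊠ a, b ⊠ b, (c ⊠ a) ⊠ (b ⊠ a)), g(a ⊞ a, d ⊠ (b ⊠ b), g(c, b, b)), h(d, d, a) ⊠ ((a ⊠ ((g(d, b, b) ⊠ c) ⊠ b)) ⊠ c)), f(b ⊞ (((g(d, b, a) ⊞ b) ⊞ c) ⊞ b), b ⊞ c ⊠ d ⊞ a ⊞ d ⊞ c, b))) ⊞ b
  Flatten:  d ⊠ d ⊠ f(a ⊞ a ⊠ c ⊞ b ⊞ c ⊞ d ⊞ h(b ⊠ d ⊠ d, a ⊠ b ⊠ c, a ⊞ b ⊞ c ⊞ c) ⊞ h(d, d, c), f(g(a ⊠ d, b ⊠ b, a ⊠ a ⊠ b ⊠ c), g(a ⊞ a, b ⊠ b ⊠ d, g(c, b, b)), a ⊠ b ⊠ c ⊠ c ⊠ g(d, b, b) ⊠ h(d, d, a)), f(b ⊞ b ⊞ b ⊞ c ⊞ g(d, b, a), a ⊞ b ⊞ c ⊞ c ⊠ d ⊞ d, b)) ⊞ b
  Sort:  b ⊞ d ⊠ d ⊠ f(a ⊞ a ⊠ c ⊞ b ⊞ c ⊞ d ⊞ h(b ⊠ d ⊠ d, a ⊠ b ⊠ c, a ⊞ b ⊞ c ⊞ c) ⊞ h(d, d, c), f(g(a ⊠ d, b ⊠ b, a ⊠ a ⊠ b ⊠ c), g(a ⊞ a, b ⊠ b ⊠ d, g(c, b, b)), a ⊠ b ⊠ c ⊠ c ⊠ g(d, b, b) ⊠ h(d, d, a)), f(b ⊞ b ⊞ b ⊞ c ⊞ g(d, b, a), a ⊞ b ⊞ c ⊞ c ⊠ d ⊞ d, b))

Answer: no — b ⊠ d ⊞ d ⊠ f(a ⊞ a ⊠ c ⊞ b ⊞ c ⊞ d ⊞ h(b ⊠ d ⊠ d, a ⊠ b ⊠ c, a ⊞ b ⊞ c ⊞ c) ⊞ h(d, d, c), f(g(a ⊠ d, b ⊠ b, a ⊠ a ⊠ b ⊠ c), g(a ⊞ a, b ⊠ b ⊠ d, g(c, b, b)), a ⊠ b ⊠ c ⊠ c ⊠ g(d, b, b) ⊠ h(d, d, a)), f(b ⊞ b ⊞ b ⊞ c ⊞ g(d, b, a), a ⊞ b ⊞ c ⊞ c ⊠ d ⊞ d, b)) vs b ⊞ d ⊠ d ⊠ f(a ⊞ a ⊠ c ⊞ b ⊞ c ⊞ d ⊞ h(b ⊠ d ⊠ d, a ⊠ b ⊠ c, a ⊞ b ⊞ c ⊞ c) ⊞ h(d, d, c), f(g(a ⊠ d, b ⊠ b, a ⊠ a ⊠ b ⊠ c), g(a ⊞ a, b ⊠ b ⊠ d, g(c, b, b)), a ⊠ b ⊠ c ⊠ c ⊠ g(d, b, b) ⊠ h(d, d, a)), f(b ⊞ b ⊞ b ⊞ c ⊞ g(d, b, a), a ⊞ b ⊞ c ⊞ c ⊠ d ⊞ d, b))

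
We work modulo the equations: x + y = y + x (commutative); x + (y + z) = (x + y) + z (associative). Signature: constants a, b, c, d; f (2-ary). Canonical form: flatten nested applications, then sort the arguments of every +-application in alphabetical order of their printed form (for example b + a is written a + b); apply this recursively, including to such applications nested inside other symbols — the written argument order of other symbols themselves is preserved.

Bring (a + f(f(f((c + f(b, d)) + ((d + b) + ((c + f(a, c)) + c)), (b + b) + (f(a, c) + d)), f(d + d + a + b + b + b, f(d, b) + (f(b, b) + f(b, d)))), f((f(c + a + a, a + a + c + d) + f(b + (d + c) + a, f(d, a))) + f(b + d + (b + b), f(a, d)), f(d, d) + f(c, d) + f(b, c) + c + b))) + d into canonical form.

Flatten:  a + f(f(f((c + f(b, d)) + ((d + b) + ((c + f(a, c)) + c)), (b + b) + (f(a, c) + d)), f(d + d + a + b + b + b, f(d, b) + (f(b, b) + f(b, d)))), f((f(c + a + a, a + a + c + d) + f(b + (d + c) + a, f(d, a))) + f(b + d + (b + b), f(a, d)), f(d, d) + f(c, d) + f(b, c) + c + b)) + d
Canonicalize subterm:  f(f(f((c + f(b, d)) + ((d + b) + ((c + f(a, c)) + c)), (b + b) + (f(a, c) + d)), f(d + d + a + b + b + b, f(d, b) + (f(b, b) + f(b, d)))), f((f(c + a + a, a + a + c + d) + f(b + (d + c) + a, f(d, a))) + f(b + d + (b + b), f(a, d)), f(d, d) + f(c, d) + f(b, c) + c + b))  →  f(f(f(b + c + c + c + d + f(a, c) + f(b, d), b + b + d + f(a, c)), f(a + b + b + b + d + d, f(b, b) + f(b, d) + f(d, b))), f(f(a + a + c, a + a + c + d) + f(a + b + c + d, f(d, a)) + f(b + b + b + d, f(a, d)), b + c + f(b, c) + f(c, d) + f(d, d)))
Order the arguments:  a + d + f(f(f(b + c + c + c + d + f(a, c) + f(b, d), b + b + d + f(a, c)), f(a + b + b + b + d + d, f(b, b) + f(b, d) + f(d, b))), f(f(a + a + c, a + a + c + d) + f(a + b + c + d, f(d, a)) + f(b + b + b + d, f(a, d)), b + c + f(b, c) + f(c, d) + f(d, d)))

Answer: a + d + f(f(f(b + c + c + c + d + f(a, c) + f(b, d), b + b + d + f(a, c)), f(a + b + b + b + d + d, f(b, b) + f(b, d) + f(d, b))), f(f(a + a + c, a + a + c + d) + f(a + b + c + d, f(d, a)) + f(b + b + b + d, f(a, d)), b + c + f(b, c) + f(c, d) + f(d, d)))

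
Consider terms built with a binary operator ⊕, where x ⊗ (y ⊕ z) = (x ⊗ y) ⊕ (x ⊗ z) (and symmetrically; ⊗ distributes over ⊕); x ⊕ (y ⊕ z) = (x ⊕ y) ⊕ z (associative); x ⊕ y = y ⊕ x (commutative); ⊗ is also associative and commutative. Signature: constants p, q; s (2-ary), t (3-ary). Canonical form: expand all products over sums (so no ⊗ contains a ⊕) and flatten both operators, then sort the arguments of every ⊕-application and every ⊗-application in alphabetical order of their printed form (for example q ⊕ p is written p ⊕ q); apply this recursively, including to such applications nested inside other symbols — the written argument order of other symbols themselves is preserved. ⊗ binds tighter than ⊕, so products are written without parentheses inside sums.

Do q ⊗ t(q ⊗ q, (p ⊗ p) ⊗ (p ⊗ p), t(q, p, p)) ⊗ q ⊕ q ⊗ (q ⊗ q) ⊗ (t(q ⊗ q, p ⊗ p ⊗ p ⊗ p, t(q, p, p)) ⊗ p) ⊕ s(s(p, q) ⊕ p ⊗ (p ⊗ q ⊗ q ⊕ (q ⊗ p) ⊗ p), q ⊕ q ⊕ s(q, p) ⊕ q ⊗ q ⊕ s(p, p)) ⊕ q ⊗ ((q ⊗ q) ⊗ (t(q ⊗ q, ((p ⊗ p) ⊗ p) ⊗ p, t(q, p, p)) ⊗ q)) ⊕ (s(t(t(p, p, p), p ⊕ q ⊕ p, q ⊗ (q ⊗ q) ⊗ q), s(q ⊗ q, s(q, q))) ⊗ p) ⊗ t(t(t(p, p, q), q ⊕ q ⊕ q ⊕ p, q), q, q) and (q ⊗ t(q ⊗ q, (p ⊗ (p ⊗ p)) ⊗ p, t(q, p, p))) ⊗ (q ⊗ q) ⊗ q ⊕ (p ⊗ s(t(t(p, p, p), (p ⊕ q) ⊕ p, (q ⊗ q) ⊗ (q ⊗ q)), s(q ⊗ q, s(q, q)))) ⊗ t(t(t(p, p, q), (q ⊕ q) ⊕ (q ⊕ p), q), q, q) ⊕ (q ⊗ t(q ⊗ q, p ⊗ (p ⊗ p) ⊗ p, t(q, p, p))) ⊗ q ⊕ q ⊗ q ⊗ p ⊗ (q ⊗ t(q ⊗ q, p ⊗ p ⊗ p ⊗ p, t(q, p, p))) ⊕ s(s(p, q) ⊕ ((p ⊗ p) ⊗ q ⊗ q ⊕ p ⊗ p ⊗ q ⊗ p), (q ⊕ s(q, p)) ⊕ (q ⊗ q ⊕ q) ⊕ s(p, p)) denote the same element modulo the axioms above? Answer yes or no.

Left:  q ⊗ t(q ⊗ q, (p ⊗ p) ⊗ (p ⊗ p), t(q, p, p)) ⊗ q ⊕ q ⊗ (q ⊗ q) ⊗ (t(q ⊗ q, p ⊗ p ⊗ p ⊗ p, t(q, p, p)) ⊗ p) ⊕ s(s(p, q) ⊕ p ⊗ (p ⊗ q ⊗ q ⊕ (q ⊗ p) ⊗ p), q ⊕ q ⊕ s(q, p) ⊕ q ⊗ q ⊕ s(p, p)) ⊕ q ⊗ ((q ⊗ q) ⊗ (t(q ⊗ q, ((p ⊗ p) ⊗ p) ⊗ p, t(q, p, p)) ⊗ q)) ⊕ (s(t(t(p, p, p), p ⊕ q ⊕ p, q ⊗ (q ⊗ q) ⊗ q), s(q ⊗ q, s(q, q))) ⊗ p) ⊗ t(t(t(p, p, q), q ⊕ q ⊕ q ⊕ p, q), q, q)
  Distribute:  q ⊗ q ⊗ t(q ⊗ q, p ⊗ p ⊗ p ⊗ p, t(q, p, p)) ⊕ p ⊗ q ⊗ q ⊗ q ⊗ t(q ⊗ q, p ⊗ p ⊗ p ⊗ p, t(q, p, p)) ⊕ s(p ⊗ p ⊗ p ⊗ q ⊕ p ⊗ p ⊗ q ⊗ q ⊕ s(p, q), q ⊕ q ⊕ q ⊗ q ⊕ s(p, p) ⊕ s(q, p)) ⊕ q ⊗ q ⊗ q ⊗ q ⊗ t(q ⊗ q, p ⊗ p ⊗ p ⊗ p, t(q, p, p)) ⊕ p ⊗ s(t(t(p, p, p), p ⊕ p ⊕ q, q ⊗ q ⊗ q ⊗ q), s(q ⊗ q, s(q, q))) ⊗ t(t(t(p, p, q), p ⊕ q ⊕ q ⊕ q, q), q, q)
  Sort arguments:  p ⊗ q ⊗ q ⊗ q ⊗ t(q ⊗ q, p ⊗ p ⊗ p ⊗ p, t(q, p, p)) ⊕ p ⊗ s(t(t(p, p, p), p ⊕ p ⊕ q, q ⊗ q ⊗ q ⊗ q), s(q ⊗ q, s(q, q))) ⊗ t(t(t(p, p, q), p ⊕ q ⊕ q ⊕ q, q), q, q) ⊕ q ⊗ q ⊗ q ⊗ q ⊗ t(q ⊗ q, p ⊗ p ⊗ p ⊗ p, t(q, p, p)) ⊕ q ⊗ q ⊗ t(q ⊗ q, p ⊗ p ⊗ p ⊗ p, t(q, p, p)) ⊕ s(p ⊗ p ⊗ p ⊗ q ⊕ p ⊗ p ⊗ q ⊗ q ⊕ s(p, q), q ⊕ q ⊕ q ⊗ q ⊕ s(p, p) ⊕ s(q, p))
Right:  (q ⊗ t(q ⊗ q, (p ⊗ (p ⊗ p)) ⊗ p, t(q, p, p))) ⊗ (q ⊗ q) ⊗ q ⊕ (p ⊗ s(t(t(p, p, p), (p ⊕ q) ⊕ p, (q ⊗ q) ⊗ (q ⊗ q)), s(q ⊗ q, s(q, q)))) ⊗ t(t(t(p, p, q), (q ⊕ q) ⊕ (q ⊕ p), q), q, q) ⊕ (q ⊗ t(q ⊗ q, p ⊗ (p ⊗ p) ⊗ p, t(q, p, p))) ⊗ q ⊕ q ⊗ q ⊗ p ⊗ (q ⊗ t(q ⊗ q, p ⊗ p ⊗ p ⊗ p, t(q, p, p))) ⊕ s(s(p, q) ⊕ ((p ⊗ p) ⊗ q ⊗ q ⊕ p ⊗ p ⊗ q ⊗ p), (q ⊕ s(q, p)) ⊕ (q ⊗ q ⊕ q) ⊕ s(p, p))
  Merge nested applications:  q ⊗ q ⊗ q ⊗ q ⊗ t(q ⊗ q, p ⊗ p ⊗ p ⊗ p, t(q, p, p)) ⊕ p ⊗ s(t(t(p, p, p), p ⊕ p ⊕ q, q ⊗ q ⊗ q ⊗ q), s(q ⊗ q, s(q, q))) ⊗ t(t(t(p, p, q), p ⊕ q ⊕ q ⊕ q, q), q, q) ⊕ q ⊗ q ⊗ t(q ⊗ q, p ⊗ p ⊗ p ⊗ p, t(q, p, p)) ⊕ p ⊗ q ⊗ q ⊗ q ⊗ t(q ⊗ q, p ⊗ p ⊗ p ⊗ p, t(q, p, p)) ⊕ s(p ⊗ p ⊗ p ⊗ q ⊕ p ⊗ p ⊗ q ⊗ q ⊕ s(p, q), q ⊕ q ⊕ q ⊗ q ⊕ s(p, p) ⊕ s(q, p))
  Sort:  p ⊗ q ⊗ q ⊗ q ⊗ t(q ⊗ q, p ⊗ p ⊗ p ⊗ p, t(q, p, p)) ⊕ p ⊗ s(t(t(p, p, p), p ⊕ p ⊕ q, q ⊗ q ⊗ q ⊗ q), s(q ⊗ q, s(q, q))) ⊗ t(t(t(p, p, q), p ⊕ q ⊕ q ⊕ q, q), q, q) ⊕ q ⊗ q ⊗ q ⊗ q ⊗ t(q ⊗ q, p ⊗ p ⊗ p ⊗ p, t(q, p, p)) ⊕ q ⊗ q ⊗ t(q ⊗ q, p ⊗ p ⊗ p ⊗ p, t(q, p, p)) ⊕ s(p ⊗ p ⊗ p ⊗ q ⊕ p ⊗ p ⊗ q ⊗ q ⊕ s(p, q), q ⊕ q ⊕ q ⊗ q ⊕ s(p, p) ⊕ s(q, p))

Answer: yes — both canonical forms are p ⊗ q ⊗ q ⊗ q ⊗ t(q ⊗ q, p ⊗ p ⊗ p ⊗ p, t(q, p, p)) ⊕ p ⊗ s(t(t(p, p, p), p ⊕ p ⊕ q, q ⊗ q ⊗ q ⊗ q), s(q ⊗ q, s(q, q))) ⊗ t(t(t(p, p, q), p ⊕ q ⊕ q ⊕ q, q), q, q) ⊕ q ⊗ q ⊗ q ⊗ q ⊗ t(q ⊗ q, p ⊗ p ⊗ p ⊗ p, t(q, p, p)) ⊕ q ⊗ q ⊗ t(q ⊗ q, p ⊗ p ⊗ p ⊗ p, t(q, p, p)) ⊕ s(p ⊗ p ⊗ p ⊗ q ⊕ p ⊗ p ⊗ q ⊗ q ⊕ s(p, q), q ⊕ q ⊕ q ⊗ q ⊕ s(p, p) ⊕ s(q, p))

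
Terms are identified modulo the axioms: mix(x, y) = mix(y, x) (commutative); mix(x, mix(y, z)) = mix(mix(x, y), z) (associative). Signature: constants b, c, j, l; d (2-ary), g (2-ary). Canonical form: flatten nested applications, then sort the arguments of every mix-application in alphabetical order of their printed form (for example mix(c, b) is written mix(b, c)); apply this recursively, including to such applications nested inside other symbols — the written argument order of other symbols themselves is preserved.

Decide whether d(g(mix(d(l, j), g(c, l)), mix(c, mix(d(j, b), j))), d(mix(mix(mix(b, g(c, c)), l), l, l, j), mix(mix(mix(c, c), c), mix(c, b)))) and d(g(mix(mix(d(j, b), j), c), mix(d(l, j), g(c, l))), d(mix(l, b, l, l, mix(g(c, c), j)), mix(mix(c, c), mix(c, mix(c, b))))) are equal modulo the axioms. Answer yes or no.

Answer: no — d(g(mix(d(l, j), g(c, l)), mix(c, d(j, b), j)), d(mix(b, g(c, c), j, l, l, l), mix(b, c, c, c, c))) vs d(g(mix(c, d(j, b), j), mix(d(l, j), g(c, l))), d(mix(b, g(c, c), j, l, l, l), mix(b, c, c, c, c)))

Derivation:
Left:  d(g(mix(d(l, j), g(c, l)), mix(c, mix(d(j, b), j))), d(mix(mix(mix(b, g(c, c)), l), l, l, j), mix(mix(mix(c, c), c), mix(c, b))))
  Focus inside:  mix(mix(mix(b, g(c, c)), l), l, l, j)
  Un-nest:  mix(b, g(c, c), l, l, l, j)
  Sort arguments:  mix(b, g(c, c), j, l, l, l)
  Put back:  d(g(mix(d(l, j), g(c, l)), mix(c, d(j, b), j)), d(mix(b, g(c, c), j, l, l, l), mix(b, c, c, c, c)))
Right:  d(g(mix(mix(d(j, b), j), c), mix(d(l, j), g(c, l))), d(mix(l, b, l, l, mix(g(c, c), j)), mix(mix(c, c), mix(c, mix(c, b)))))
  Descend into:  mix(l, b, l, l, mix(g(c, c), j))
  Merge nested applications:  mix(l, b, l, l, g(c, c), j)
  Sort:  mix(b, g(c, c), j, l, l, l)
  Reassemble:  d(g(mix(c, d(j, b), j), mix(d(l, j), g(c, l))), d(mix(b, g(c, c), j, l, l, l), mix(b, c, c, c, c)))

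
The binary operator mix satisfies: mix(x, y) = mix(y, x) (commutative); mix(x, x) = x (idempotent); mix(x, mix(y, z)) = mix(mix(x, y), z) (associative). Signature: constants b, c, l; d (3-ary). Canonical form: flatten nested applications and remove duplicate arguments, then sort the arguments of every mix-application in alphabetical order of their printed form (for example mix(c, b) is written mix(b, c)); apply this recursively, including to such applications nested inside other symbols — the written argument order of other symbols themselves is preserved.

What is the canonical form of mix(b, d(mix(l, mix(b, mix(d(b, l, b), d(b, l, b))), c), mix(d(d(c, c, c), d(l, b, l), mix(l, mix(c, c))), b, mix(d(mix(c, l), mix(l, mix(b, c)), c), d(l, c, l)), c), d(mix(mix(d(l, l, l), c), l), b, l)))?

Canonicalize subterm:  d(mix(l, mix(b, mix(d(b, l, b), d(b, l, b))), c), mix(d(d(c, c, c), d(l, b, l), mix(l, mix(c, c))), b, mix(d(mix(c, l), mix(l, mix(b, c)), c), d(l, c, l)), c), d(mix(mix(d(l, l, l), c), l), b, l))  →  d(mix(b, c, d(b, l, b), l), mix(b, c, d(d(c, c, c), d(l, b, l), mix(c, l)), d(l, c, l), d(mix(c, l), mix(b, c, l), c)), d(mix(c, d(l, l, l), l), b, l))
Sort:  mix(b, d(mix(b, c, d(b, l, b), l), mix(b, c, d(d(c, c, c), d(l, b, l), mix(c, l)), d(l, c, l), d(mix(c, l), mix(b, c, l), c)), d(mix(c, d(l, l, l), l), b, l)))

Answer: mix(b, d(mix(b, c, d(b, l, b), l), mix(b, c, d(d(c, c, c), d(l, b, l), mix(c, l)), d(l, c, l), d(mix(c, l), mix(b, c, l), c)), d(mix(c, d(l, l, l), l), b, l)))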